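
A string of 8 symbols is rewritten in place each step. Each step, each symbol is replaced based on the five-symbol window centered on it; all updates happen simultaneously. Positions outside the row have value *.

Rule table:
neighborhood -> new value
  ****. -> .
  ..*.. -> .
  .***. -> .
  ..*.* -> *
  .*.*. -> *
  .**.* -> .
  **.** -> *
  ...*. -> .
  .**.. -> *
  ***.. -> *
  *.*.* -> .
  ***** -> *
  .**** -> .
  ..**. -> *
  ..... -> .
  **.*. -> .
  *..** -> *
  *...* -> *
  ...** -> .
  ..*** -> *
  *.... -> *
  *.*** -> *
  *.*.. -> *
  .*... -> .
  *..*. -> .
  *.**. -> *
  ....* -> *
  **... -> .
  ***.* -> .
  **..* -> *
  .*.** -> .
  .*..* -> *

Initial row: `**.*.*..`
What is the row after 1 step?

....****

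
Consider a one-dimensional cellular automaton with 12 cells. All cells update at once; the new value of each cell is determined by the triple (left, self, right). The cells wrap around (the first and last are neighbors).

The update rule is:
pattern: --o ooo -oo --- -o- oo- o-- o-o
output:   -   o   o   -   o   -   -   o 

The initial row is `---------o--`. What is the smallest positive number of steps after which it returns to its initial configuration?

---------o--

1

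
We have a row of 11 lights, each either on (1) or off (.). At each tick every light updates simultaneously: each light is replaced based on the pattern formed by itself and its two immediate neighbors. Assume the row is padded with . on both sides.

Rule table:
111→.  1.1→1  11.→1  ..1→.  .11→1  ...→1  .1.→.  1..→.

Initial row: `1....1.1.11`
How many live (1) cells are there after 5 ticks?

7

..11..1.111
1.11...11.1
.111.1.111.
.1.11.11.1.
..1111111..
count of 1: 7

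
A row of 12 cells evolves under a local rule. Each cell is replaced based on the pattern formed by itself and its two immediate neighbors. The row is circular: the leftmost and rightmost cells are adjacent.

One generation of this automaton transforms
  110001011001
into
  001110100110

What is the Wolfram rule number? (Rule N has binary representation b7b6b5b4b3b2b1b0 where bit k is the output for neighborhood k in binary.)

51

position 0: 111 → 0  (bit 7 = 0)
position 1: 110 → 0  (bit 6 = 0)
position 6: 101 → 1  (bit 5 = 1)
position 2: 100 → 1  (bit 4 = 1)
position 7: 011 → 0  (bit 3 = 0)
position 5: 010 → 0  (bit 2 = 0)
position 4: 001 → 1  (bit 1 = 1)
position 3: 000 → 1  (bit 0 = 1)
bits b7..b0 = 00110011 = 51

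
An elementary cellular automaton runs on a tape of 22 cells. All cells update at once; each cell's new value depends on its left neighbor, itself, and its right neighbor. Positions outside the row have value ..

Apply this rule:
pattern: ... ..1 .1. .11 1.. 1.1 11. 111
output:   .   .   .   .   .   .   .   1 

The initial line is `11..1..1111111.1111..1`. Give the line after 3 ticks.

........11111...11....
.........111..........
..........1...........

..........1...........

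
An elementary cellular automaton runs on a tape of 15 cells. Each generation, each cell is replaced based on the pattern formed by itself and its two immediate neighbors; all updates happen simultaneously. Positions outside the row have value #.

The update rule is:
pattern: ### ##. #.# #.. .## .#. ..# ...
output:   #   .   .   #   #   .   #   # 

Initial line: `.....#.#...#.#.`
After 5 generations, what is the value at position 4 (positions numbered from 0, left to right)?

generation 1: #####...###....
generation 2: ####.#####.####
generation 3: ###..####..####
generation 4: ##.#####.######
generation 5: #..####..######
position 4 holds #

#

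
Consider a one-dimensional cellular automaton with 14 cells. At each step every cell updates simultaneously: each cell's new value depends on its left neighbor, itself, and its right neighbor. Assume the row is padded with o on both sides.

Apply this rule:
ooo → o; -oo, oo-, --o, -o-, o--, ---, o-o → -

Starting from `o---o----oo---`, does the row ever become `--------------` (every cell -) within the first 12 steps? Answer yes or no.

--------------
all cells are - at step 1

yes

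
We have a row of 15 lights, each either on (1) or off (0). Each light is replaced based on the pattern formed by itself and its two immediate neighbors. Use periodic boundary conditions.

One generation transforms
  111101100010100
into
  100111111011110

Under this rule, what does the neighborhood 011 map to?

1

At position 0 the neighborhood is 011; the next row has 1 there.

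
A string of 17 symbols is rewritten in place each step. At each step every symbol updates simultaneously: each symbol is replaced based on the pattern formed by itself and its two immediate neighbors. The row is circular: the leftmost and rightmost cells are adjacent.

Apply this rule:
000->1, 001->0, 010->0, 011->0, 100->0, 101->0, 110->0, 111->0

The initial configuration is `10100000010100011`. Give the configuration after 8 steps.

00001111000001000
11100000011100011
00001111000001000  (repeats step 1; period 2)
step 8: 11100000011100011

11100000011100011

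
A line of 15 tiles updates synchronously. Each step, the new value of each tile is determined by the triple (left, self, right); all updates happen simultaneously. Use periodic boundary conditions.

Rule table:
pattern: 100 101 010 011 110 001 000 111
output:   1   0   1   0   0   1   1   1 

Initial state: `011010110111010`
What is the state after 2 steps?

100010000010011
011111111111101

011111111111101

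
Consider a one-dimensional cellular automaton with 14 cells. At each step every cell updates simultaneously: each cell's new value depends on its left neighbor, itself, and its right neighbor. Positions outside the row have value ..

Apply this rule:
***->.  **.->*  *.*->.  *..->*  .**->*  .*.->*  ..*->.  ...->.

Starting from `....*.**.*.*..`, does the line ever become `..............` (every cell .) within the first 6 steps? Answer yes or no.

no

....*.**.*.**.
....*.**.*.***
....*.**.*.*.*
....*.**.*.*.*  (fixed point — unchanged through step 6)
step 6 is ....*.**.*.*.*, still not uniform .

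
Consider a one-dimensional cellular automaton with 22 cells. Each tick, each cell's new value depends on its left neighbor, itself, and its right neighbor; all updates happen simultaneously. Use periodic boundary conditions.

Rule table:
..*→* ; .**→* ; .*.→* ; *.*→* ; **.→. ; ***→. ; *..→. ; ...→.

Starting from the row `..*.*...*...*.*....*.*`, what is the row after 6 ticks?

.****..**..****...****
**....**..**.....**...
*....**..**.....**...*
....**..**.....**...**
...**..**.....**...**.
..**..**.....**...**..

..**..**.....**...**..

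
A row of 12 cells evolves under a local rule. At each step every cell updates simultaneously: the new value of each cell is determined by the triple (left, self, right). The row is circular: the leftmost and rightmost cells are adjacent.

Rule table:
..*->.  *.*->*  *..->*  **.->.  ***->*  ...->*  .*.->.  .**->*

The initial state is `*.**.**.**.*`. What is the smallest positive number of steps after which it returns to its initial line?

3

.**.**.**.**
**.**.**.**.
*.**.**.**.*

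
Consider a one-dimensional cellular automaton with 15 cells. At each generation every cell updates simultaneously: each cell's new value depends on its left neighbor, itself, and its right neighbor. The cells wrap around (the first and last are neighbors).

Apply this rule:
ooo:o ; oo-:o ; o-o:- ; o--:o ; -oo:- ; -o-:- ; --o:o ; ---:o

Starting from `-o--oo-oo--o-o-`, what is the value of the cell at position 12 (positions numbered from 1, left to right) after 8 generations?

-

o-oo-o--ooo---o
o--o--oo-ooooo-
-oo-oo-o--oooo-
o-o--o--oo-oooo
o--oo-oo-o--ooo
ooo-o--o--oo-oo
ooo--oo-oo-o--o
ooooo-o--o--oo-
position 12 holds -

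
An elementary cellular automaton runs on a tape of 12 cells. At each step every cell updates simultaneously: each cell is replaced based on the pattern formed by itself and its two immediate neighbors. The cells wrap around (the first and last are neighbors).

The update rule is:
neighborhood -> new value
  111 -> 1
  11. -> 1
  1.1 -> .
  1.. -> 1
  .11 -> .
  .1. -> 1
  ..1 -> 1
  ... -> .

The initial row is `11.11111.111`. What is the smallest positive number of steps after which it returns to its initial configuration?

6

11..1111..11
1111.11111.1
1111..1111..
.11111.11111
..1111..1111
11.11111.111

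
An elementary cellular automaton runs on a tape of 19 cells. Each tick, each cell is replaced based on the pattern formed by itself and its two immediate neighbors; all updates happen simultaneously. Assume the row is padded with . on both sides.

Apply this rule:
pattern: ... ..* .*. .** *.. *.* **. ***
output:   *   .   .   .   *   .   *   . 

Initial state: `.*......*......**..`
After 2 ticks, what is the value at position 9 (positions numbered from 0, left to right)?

.

tick 1: ..*****..*****..***
tick 2: *.....**.....**...*
position 9 holds .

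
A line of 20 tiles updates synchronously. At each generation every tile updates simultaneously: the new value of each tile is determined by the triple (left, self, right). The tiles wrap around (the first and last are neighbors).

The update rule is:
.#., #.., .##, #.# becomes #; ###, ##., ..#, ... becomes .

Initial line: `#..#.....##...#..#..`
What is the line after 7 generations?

generation 1: ##.##....#.#..##.##.
generation 2: #.##.#...####.#.##.#
generation 3: .##.###..#...####.##
generation 4: ##.##..#.##..#...##.
generation 5: #.##.#.###.#.##..#.#
generation 6: .##.####..####.#.###
generation 7: ##.##...#.#...####..

##.##...#.#...####..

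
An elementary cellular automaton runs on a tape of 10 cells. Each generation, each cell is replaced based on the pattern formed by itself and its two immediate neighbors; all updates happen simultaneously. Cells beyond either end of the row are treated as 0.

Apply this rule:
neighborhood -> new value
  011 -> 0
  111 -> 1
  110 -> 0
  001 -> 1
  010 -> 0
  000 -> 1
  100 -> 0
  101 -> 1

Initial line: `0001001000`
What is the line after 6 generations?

0001001001

1110010011
0100100100
1001001001
0010010010
1100100100
0001001001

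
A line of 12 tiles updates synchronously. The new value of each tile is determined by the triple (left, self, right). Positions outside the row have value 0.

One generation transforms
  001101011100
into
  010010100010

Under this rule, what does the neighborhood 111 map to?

0

At position 8 the neighborhood is 111; the next row has 0 there.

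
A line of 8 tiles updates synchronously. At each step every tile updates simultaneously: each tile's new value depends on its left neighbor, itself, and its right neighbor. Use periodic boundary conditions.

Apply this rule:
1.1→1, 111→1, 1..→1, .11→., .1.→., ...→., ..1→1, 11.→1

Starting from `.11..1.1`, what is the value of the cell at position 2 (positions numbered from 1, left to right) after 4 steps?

1.111.1.
.1.111.1
1.1.111.
.1.1.111
position 2 holds 1

1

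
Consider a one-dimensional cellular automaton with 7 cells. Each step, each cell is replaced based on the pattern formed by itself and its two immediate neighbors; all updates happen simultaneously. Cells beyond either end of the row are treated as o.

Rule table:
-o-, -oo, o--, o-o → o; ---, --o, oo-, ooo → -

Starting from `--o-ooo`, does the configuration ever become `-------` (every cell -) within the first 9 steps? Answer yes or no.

step 1: o-ooo--
step 2: -oo--o-
step 3: oo-o-oo
step 4: --oooo-
step 5: o-o---o
step 6: -ooo--o
step 7: oo--o-o
step 8: --o-ooo  (repeats step 0; period 8)
step 9: o-ooo--
step 9 is o-ooo--, still not uniform -

no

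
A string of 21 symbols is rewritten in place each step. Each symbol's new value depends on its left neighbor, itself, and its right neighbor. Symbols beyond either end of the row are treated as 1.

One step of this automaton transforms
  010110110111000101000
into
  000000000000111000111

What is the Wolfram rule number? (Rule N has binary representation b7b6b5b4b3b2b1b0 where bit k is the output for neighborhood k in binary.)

position 10: 111 → 0  (bit 7 = 0)
position 4: 110 → 0  (bit 6 = 0)
position 0: 101 → 0  (bit 5 = 0)
position 12: 100 → 1  (bit 4 = 1)
position 3: 011 → 0  (bit 3 = 0)
position 1: 010 → 0  (bit 2 = 0)
position 14: 001 → 1  (bit 1 = 1)
position 13: 000 → 1  (bit 0 = 1)
bits b7..b0 = 00010011 = 19

19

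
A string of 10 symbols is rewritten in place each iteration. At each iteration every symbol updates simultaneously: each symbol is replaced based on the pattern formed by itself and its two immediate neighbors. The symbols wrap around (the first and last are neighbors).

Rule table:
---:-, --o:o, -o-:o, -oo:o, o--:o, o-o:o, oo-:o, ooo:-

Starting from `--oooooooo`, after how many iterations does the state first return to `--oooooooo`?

6

ooo------o
--oo----oo
ooooo--ooo
----oooo--
---oo--oo-
--oooooooo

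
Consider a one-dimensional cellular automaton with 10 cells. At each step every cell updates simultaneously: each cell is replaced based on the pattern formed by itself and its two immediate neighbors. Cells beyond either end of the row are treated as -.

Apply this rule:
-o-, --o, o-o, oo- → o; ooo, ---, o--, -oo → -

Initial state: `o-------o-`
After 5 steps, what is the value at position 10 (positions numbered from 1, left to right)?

-

o------oo-
o-----o-o-
o----oooo-
o---o---o-
o--oo--oo-
position 10 holds -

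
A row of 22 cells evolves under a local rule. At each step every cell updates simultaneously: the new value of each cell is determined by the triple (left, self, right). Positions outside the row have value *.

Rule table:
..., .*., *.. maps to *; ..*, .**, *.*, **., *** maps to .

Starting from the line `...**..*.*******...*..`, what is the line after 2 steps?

step 1: **...*.*........**.**.
step 2: ..**.*.********.......

..**.*.********.......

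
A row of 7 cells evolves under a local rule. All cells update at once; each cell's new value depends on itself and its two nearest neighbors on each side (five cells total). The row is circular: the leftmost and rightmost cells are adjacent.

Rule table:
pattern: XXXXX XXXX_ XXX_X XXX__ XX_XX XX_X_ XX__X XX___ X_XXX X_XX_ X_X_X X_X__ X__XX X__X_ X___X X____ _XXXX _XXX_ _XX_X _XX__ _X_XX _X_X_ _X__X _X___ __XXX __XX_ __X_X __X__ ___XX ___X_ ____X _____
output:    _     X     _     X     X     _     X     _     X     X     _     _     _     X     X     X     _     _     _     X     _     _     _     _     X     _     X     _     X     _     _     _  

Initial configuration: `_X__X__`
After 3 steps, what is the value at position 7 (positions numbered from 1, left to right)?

_

___X__X
_X___X_
X__X___
position 7 holds _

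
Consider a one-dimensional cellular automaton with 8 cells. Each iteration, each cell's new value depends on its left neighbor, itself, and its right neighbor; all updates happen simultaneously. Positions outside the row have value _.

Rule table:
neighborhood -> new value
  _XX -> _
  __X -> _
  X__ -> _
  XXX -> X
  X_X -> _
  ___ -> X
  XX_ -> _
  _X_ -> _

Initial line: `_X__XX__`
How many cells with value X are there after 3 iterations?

iteration 1: _______X
iteration 2: XXXXXX__
iteration 3: _XXXX__X
count of X: 5

5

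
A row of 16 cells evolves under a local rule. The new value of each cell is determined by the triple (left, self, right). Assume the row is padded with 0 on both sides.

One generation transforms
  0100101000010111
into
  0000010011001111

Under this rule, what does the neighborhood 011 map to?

At position 13 the neighborhood is 011; the next row has 1 there.

1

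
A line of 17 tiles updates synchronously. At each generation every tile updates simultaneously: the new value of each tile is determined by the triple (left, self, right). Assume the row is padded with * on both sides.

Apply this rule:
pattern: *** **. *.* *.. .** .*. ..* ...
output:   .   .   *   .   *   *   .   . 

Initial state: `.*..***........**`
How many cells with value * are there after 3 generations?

2

**..*..........*.
....*..........**
....*..........*.
count of *: 2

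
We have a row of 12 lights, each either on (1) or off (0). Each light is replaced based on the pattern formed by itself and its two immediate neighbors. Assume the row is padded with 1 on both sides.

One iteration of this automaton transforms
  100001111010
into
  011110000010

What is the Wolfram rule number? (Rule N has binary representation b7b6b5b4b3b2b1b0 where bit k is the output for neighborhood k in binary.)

23

position 6: 111 → 0  (bit 7 = 0)
position 0: 110 → 0  (bit 6 = 0)
position 9: 101 → 0  (bit 5 = 0)
position 1: 100 → 1  (bit 4 = 1)
position 5: 011 → 0  (bit 3 = 0)
position 10: 010 → 1  (bit 2 = 1)
position 4: 001 → 1  (bit 1 = 1)
position 2: 000 → 1  (bit 0 = 1)
bits b7..b0 = 00010111 = 23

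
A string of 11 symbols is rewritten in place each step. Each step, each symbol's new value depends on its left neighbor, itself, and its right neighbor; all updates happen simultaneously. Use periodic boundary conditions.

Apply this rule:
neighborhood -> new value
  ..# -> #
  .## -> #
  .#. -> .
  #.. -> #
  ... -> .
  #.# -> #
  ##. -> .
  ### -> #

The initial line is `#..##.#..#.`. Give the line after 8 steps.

.###.#.##.#
###.#.##.#.
##.#.##.#.#
#.#.##.#.##
.#.##.#.###
#.##.#.###.
.##.#.###.#
##.#.###.#.

##.#.###.#.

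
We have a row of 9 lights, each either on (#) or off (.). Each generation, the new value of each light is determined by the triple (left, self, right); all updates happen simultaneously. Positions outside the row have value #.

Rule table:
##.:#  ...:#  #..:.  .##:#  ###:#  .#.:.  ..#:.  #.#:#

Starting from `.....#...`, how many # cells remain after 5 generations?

.###...#.
####.#..#
#####...#
#####.#.#
######.##
count of #: 8

8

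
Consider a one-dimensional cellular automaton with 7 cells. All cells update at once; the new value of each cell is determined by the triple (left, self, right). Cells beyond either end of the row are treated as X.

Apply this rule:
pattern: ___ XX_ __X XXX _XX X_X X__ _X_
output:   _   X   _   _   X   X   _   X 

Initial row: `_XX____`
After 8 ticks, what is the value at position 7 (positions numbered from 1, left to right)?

_

XXX____
__X____
__X____  (fixed point — unchanged through tick 8)
position 7 holds _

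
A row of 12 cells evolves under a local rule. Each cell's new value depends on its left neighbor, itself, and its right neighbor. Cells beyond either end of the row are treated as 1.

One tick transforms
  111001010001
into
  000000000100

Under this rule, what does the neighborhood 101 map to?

At position 6 the neighborhood is 101; the next row has 0 there.

0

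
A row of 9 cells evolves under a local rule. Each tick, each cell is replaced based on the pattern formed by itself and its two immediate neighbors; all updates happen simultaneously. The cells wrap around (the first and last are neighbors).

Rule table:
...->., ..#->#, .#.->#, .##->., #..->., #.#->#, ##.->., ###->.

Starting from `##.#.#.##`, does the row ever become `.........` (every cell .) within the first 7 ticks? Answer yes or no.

no

..#####..
.#.......
##.......
........#
.......##
......#..
.....##..
tick 7 is .....##.., still not uniform .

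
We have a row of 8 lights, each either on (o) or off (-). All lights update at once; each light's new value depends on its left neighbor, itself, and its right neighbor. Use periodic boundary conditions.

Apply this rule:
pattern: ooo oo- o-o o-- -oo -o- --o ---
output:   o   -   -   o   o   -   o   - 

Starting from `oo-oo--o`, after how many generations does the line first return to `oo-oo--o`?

o--o-ooo
-oo--ooo
-o-oooo-
o--ooo-o
-oooo--o
-ooo-oo-
ooo--o-o
oo-oo--o

8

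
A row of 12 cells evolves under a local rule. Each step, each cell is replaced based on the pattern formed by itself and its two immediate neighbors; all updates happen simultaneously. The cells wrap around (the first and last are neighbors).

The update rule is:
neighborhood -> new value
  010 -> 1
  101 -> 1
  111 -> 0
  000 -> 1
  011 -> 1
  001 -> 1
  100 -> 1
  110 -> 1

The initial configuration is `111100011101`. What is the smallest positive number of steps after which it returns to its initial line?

2

step 1: 000111110111
step 2: 111100011101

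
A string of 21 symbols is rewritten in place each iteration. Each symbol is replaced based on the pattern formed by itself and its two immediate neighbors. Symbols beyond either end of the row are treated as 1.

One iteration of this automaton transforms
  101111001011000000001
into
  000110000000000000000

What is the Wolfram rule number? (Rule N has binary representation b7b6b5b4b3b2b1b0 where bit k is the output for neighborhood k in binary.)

128

position 3: 111 → 1  (bit 7 = 1)
position 0: 110 → 0  (bit 6 = 0)
position 1: 101 → 0  (bit 5 = 0)
position 6: 100 → 0  (bit 4 = 0)
position 2: 011 → 0  (bit 3 = 0)
position 8: 010 → 0  (bit 2 = 0)
position 7: 001 → 0  (bit 1 = 0)
position 13: 000 → 0  (bit 0 = 0)
bits b7..b0 = 10000000 = 128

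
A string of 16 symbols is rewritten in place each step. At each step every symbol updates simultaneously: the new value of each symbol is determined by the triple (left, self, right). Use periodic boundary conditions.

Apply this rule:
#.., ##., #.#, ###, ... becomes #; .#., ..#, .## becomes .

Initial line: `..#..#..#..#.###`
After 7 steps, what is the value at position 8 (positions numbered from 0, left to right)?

.

#..#..#..#..#.##
##..#..#..#..#.#
###..#..#..#..#.
.###..#..#..#..#
#.###..#..#..#..
.#.###..#..#..#.
..#.###..#..#..#
position 8 holds .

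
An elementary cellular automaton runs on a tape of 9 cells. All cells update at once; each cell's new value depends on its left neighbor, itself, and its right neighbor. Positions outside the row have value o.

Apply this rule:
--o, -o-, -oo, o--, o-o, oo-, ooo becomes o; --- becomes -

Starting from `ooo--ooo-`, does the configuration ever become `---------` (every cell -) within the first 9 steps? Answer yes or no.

step 1: ooooooooo
step 2: ooooooooo  (fixed point — unchanged through step 9)
step 9 is ooooooooo, still not uniform -

no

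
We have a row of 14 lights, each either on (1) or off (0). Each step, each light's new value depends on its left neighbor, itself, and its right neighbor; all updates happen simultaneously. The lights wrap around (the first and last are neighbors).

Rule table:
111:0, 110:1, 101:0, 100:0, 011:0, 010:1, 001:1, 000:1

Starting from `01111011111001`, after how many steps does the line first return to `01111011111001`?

00001000001011
01111011111001

2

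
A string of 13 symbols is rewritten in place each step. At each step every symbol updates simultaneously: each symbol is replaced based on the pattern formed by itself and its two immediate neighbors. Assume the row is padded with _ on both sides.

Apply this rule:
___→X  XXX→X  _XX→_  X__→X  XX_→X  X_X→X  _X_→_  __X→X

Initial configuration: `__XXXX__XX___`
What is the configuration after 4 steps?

step 1: XX_XXXXX_XXXX
step 2: _XX_XXXXX_XXX
step 3: X_XX_XXXXX_XX
step 4: _X_XX_XXXXX_X

_X_XX_XXXXX_X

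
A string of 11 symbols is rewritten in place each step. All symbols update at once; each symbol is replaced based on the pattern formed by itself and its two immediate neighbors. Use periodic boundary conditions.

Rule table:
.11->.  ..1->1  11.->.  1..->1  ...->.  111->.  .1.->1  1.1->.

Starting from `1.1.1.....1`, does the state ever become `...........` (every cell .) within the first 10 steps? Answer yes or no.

..1.11...1.
.11...1.111
...1.11....
..11...1...
.1..1.111..
11111....1.
.....1..11.
....1111..1
1..1....111
.1111..1...
step 10 is .1111..1..., still not uniform .

no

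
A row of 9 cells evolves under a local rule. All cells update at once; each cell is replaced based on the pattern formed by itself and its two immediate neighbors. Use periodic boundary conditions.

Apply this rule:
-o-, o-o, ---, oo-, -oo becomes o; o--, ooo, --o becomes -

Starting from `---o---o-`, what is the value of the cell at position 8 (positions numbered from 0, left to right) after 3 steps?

-

step 1: oo-o-o-o-
step 2: ooooooooo
step 3: ---------
position 8 holds -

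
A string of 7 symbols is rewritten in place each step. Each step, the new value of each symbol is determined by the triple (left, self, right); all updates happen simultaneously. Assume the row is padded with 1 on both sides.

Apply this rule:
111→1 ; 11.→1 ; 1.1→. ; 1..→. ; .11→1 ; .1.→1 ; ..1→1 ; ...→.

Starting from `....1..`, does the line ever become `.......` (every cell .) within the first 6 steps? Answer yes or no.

...11.1
..111.1
.1111.1
.1111.1  (fixed point — unchanged through step 6)
step 6 is .1111.1, still not uniform .

no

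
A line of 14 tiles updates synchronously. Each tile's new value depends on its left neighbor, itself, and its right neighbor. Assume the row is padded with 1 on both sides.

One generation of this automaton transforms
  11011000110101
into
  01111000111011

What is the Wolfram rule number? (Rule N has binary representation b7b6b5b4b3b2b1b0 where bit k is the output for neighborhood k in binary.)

104

position 0: 111 → 0  (bit 7 = 0)
position 1: 110 → 1  (bit 6 = 1)
position 2: 101 → 1  (bit 5 = 1)
position 5: 100 → 0  (bit 4 = 0)
position 3: 011 → 1  (bit 3 = 1)
position 11: 010 → 0  (bit 2 = 0)
position 7: 001 → 0  (bit 1 = 0)
position 6: 000 → 0  (bit 0 = 0)
bits b7..b0 = 01101000 = 104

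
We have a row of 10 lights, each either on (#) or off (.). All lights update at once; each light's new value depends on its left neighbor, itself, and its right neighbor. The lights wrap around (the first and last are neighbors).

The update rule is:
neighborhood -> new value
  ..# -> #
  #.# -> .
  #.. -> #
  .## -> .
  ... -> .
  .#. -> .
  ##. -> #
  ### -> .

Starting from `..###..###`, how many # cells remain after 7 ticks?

##..###..#
.###..###.
#..###..##
###..###..
..###..###  (repeats tick 0; period 5)
tick 7: .###..###.
count of #: 6

6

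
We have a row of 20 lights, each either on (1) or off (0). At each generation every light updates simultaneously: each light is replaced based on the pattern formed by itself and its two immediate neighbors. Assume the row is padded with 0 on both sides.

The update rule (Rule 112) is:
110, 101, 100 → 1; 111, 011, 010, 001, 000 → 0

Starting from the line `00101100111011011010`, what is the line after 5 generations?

00010110001101101101
00001011000110110110
00000101100011011011
00000010110001101101
00000001011000110110

00000001011000110110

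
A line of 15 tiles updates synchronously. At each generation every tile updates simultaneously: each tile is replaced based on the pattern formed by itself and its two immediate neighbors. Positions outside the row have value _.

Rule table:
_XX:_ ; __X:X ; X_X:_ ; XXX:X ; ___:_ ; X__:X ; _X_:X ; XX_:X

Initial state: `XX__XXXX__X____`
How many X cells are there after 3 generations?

_XXX_XXXXXXX___
X_XX__XXXXXXX__
X__XXX_XXXXXXX_
count of X: 11

11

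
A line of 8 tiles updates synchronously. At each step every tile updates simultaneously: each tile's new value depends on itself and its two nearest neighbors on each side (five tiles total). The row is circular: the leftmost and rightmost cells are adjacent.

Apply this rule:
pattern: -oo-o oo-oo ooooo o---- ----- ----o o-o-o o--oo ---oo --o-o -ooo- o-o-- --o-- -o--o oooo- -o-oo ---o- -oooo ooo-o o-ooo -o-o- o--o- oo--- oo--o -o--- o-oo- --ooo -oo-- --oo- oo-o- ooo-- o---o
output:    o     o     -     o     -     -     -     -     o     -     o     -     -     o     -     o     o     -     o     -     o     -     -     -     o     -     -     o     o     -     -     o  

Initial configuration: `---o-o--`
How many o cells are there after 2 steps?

--o-o-oo
---o-o-o
count of o: 3

3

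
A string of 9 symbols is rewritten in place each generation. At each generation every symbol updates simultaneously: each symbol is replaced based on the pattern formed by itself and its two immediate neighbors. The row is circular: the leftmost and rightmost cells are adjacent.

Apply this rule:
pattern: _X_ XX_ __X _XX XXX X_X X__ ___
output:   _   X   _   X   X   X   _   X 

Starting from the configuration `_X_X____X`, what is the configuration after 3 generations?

___X_XX_X

generation 1: X_X__XX__
generation 2: _X___XX__
generation 3: ___X_XX_X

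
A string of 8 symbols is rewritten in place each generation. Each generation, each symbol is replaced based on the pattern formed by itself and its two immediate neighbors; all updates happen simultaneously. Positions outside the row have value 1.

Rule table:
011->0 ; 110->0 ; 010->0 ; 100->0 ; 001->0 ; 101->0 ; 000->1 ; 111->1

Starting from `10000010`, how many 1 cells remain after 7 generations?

00111000
00010010
01000000
00011110
01001100
00000000
01111110
count of 1: 6

6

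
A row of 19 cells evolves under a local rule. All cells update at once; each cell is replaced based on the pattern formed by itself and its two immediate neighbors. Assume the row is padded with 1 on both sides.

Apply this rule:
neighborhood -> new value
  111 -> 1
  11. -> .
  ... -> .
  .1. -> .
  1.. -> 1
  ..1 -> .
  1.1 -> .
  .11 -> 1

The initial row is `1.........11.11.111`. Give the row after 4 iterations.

.1..1........1..111

iteration 1: .1........1..1..111
iteration 2: ..1........1..1.111
iteration 3: 1..1........1...111
iteration 4: .1..1........1..111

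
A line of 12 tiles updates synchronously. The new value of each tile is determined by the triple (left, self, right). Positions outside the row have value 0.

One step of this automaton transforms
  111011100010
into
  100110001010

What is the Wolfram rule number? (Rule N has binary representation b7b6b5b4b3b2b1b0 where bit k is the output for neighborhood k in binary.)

45

position 1: 111 → 0  (bit 7 = 0)
position 2: 110 → 0  (bit 6 = 0)
position 3: 101 → 1  (bit 5 = 1)
position 7: 100 → 0  (bit 4 = 0)
position 0: 011 → 1  (bit 3 = 1)
position 10: 010 → 1  (bit 2 = 1)
position 9: 001 → 0  (bit 1 = 0)
position 8: 000 → 1  (bit 0 = 1)
bits b7..b0 = 00101101 = 45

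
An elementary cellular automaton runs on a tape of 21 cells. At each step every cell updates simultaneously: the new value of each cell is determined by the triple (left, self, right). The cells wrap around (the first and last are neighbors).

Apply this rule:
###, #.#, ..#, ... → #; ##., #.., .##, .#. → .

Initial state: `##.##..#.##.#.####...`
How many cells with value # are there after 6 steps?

7

step 1: ..#...#.#..#.#.##..##
step 2: .#..##.#..#.#.#...#..
step 3: #..#..#..#.#.#..##..#
step 4: ..#..#..#.#.#..#...#.
step 5: ##..#..#.#.#..#..##..
step 6: ...#..#.#.#..#..#...#
count of #: 7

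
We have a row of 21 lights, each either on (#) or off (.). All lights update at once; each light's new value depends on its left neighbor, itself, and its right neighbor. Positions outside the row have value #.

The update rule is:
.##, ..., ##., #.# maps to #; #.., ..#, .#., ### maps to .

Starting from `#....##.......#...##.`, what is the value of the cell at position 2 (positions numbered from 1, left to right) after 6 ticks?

#.##.##.#####...#.###
#########...#.#..##..
........#.#..#...##..
.######..#.....#.##..
##....#....###..###..
.#.##...##.#.#..#.#..
position 2 holds #

#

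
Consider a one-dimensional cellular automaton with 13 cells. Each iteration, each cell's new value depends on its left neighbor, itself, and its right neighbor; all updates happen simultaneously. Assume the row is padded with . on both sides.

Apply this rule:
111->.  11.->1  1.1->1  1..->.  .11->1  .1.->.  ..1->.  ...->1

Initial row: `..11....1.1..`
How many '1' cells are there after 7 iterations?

4

1.11.11..1..1
.111111......
.1....1.11111
...11..11...1
11.11..11.1..
11111..111..1
1...1..1.1...
count of 1: 4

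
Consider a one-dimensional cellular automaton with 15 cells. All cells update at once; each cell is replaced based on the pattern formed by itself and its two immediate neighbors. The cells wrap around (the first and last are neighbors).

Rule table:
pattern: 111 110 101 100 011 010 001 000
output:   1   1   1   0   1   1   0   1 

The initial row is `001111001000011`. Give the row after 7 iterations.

iteration 1: 001111001011011
iteration 2: 001111001111111
iteration 3: 001111001111111  (fixed point — unchanged through iteration 7)

001111001111111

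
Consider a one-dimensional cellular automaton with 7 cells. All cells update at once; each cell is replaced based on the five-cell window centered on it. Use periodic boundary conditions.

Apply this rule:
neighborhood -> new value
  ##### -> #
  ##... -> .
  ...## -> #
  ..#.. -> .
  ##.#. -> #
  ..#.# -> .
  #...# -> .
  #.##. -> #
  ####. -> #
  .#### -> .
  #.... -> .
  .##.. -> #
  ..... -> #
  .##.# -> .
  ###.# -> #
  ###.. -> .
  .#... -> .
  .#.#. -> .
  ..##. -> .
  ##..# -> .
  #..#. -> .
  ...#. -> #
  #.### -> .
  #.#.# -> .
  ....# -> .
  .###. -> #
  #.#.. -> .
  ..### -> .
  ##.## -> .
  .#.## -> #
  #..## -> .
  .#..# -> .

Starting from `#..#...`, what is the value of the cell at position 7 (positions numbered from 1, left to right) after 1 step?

step 1: ......#
position 7 holds #

#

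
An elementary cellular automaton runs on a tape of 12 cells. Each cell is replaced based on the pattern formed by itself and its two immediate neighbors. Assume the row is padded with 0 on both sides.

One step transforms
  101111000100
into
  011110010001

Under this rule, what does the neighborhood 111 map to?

1

At position 3 the neighborhood is 111; the next row has 1 there.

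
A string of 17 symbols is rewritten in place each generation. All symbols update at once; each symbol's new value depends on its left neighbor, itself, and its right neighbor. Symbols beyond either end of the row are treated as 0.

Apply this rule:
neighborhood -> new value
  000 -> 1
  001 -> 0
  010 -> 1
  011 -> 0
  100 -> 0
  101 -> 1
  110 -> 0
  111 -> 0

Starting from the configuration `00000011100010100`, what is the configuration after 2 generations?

00000011101100011

11111000001011101
00000011101100011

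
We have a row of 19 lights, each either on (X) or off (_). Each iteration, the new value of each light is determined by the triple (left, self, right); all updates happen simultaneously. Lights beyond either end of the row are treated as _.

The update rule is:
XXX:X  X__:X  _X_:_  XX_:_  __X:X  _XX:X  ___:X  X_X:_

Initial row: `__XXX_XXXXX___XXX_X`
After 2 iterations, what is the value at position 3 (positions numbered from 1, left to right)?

XXXX__XXXX_XXXXX___
XXX_XXXXX__XXXX_XXX
position 3 holds X

X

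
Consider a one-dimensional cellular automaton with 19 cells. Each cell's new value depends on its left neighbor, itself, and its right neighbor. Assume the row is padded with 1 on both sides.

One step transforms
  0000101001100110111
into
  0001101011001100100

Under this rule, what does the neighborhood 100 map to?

At position 0 the neighborhood is 100; the next row has 0 there.

0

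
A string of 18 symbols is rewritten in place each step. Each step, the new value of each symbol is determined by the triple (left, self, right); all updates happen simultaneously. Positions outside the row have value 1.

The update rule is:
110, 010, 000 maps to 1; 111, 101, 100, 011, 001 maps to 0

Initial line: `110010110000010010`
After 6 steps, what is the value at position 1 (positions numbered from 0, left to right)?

010010010111010010
010010010001010010
010010010101010010
010010010101010010  (fixed point — unchanged through step 6)
position 1 holds 1

1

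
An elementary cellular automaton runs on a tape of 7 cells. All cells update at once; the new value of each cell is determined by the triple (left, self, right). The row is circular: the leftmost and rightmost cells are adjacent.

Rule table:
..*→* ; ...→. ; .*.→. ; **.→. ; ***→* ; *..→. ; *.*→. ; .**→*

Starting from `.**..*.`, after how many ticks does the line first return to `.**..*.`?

7

**..*..
*..*..*
..*..**
.*..**.
*..**..
..**..*
.**..*.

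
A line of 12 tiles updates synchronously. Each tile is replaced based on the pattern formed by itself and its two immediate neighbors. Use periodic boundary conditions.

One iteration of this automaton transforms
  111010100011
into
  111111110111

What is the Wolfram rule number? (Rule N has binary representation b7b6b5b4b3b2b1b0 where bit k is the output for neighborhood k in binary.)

position 0: 111 → 1  (bit 7 = 1)
position 2: 110 → 1  (bit 6 = 1)
position 3: 101 → 1  (bit 5 = 1)
position 7: 100 → 1  (bit 4 = 1)
position 10: 011 → 1  (bit 3 = 1)
position 4: 010 → 1  (bit 2 = 1)
position 9: 001 → 1  (bit 1 = 1)
position 8: 000 → 0  (bit 0 = 0)
bits b7..b0 = 11111110 = 254

254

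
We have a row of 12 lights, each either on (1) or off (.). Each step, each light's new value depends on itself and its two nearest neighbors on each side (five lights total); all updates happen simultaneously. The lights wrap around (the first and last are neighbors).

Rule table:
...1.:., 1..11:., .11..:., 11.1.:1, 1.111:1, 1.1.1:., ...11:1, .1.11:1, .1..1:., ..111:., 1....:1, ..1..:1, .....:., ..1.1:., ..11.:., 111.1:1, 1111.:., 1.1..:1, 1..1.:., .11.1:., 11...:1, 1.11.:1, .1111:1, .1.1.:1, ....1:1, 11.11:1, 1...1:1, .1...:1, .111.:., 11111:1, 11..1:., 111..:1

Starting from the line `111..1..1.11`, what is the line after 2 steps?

1.1..1...111
111..1111.1.

111..1111.1.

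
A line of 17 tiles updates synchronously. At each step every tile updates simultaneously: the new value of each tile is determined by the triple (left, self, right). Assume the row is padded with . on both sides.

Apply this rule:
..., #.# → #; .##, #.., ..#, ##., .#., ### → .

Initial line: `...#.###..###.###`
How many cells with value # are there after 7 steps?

6

##..#........#...
......######...##
#####........#...
......######...##  (repeats step 2; period 2)
step 7: #####........#...
count of #: 6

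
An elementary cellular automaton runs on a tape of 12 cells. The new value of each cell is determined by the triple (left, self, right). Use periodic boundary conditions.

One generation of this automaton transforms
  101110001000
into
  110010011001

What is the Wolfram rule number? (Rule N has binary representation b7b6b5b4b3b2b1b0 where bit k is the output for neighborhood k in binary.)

position 3: 111 → 0  (bit 7 = 0)
position 4: 110 → 1  (bit 6 = 1)
position 1: 101 → 1  (bit 5 = 1)
position 5: 100 → 0  (bit 4 = 0)
position 2: 011 → 0  (bit 3 = 0)
position 0: 010 → 1  (bit 2 = 1)
position 7: 001 → 1  (bit 1 = 1)
position 6: 000 → 0  (bit 0 = 0)
bits b7..b0 = 01100110 = 102

102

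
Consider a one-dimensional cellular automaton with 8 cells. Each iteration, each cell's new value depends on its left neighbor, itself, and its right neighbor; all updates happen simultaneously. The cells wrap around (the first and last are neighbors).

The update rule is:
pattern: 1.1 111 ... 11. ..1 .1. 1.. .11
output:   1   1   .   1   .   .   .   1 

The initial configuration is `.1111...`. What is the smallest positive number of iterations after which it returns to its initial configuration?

1

.1111...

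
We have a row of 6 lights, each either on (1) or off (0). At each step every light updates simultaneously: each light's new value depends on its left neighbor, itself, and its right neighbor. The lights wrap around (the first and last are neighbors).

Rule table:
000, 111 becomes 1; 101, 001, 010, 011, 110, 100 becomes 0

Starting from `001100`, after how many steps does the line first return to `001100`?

2

100001
001100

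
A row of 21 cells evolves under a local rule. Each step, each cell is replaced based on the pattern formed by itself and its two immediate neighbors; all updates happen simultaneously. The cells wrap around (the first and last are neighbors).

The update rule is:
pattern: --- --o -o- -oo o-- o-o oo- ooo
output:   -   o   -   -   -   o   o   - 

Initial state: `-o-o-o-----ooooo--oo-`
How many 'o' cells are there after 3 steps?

7

o-o-o-----o----o-o-o-
-o-o-----o----o-o-o-o
o-o-----o----o-o-o-o-
count of o: 7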